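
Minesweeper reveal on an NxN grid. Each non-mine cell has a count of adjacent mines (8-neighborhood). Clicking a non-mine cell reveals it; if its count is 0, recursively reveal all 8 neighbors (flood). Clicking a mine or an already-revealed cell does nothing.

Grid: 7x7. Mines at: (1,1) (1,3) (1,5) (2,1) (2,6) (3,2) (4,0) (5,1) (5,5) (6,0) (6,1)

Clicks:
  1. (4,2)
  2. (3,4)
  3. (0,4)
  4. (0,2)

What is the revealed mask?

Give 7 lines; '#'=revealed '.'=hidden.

Click 1 (4,2) count=2: revealed 1 new [(4,2)] -> total=1
Click 2 (3,4) count=0: revealed 9 new [(2,3) (2,4) (2,5) (3,3) (3,4) (3,5) (4,3) (4,4) (4,5)] -> total=10
Click 3 (0,4) count=2: revealed 1 new [(0,4)] -> total=11
Click 4 (0,2) count=2: revealed 1 new [(0,2)] -> total=12

Answer: ..#.#..
.......
...###.
...###.
..####.
.......
.......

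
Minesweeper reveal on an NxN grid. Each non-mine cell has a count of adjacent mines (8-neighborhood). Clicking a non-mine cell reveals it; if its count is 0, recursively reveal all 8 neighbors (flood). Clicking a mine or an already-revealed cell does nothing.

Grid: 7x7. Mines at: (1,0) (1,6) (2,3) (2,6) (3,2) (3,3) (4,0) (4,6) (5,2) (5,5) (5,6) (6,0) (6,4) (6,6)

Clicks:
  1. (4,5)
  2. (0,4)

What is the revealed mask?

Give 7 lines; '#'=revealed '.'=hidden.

Answer: .#####.
.#####.
.......
.......
.....#.
.......
.......

Derivation:
Click 1 (4,5) count=3: revealed 1 new [(4,5)] -> total=1
Click 2 (0,4) count=0: revealed 10 new [(0,1) (0,2) (0,3) (0,4) (0,5) (1,1) (1,2) (1,3) (1,4) (1,5)] -> total=11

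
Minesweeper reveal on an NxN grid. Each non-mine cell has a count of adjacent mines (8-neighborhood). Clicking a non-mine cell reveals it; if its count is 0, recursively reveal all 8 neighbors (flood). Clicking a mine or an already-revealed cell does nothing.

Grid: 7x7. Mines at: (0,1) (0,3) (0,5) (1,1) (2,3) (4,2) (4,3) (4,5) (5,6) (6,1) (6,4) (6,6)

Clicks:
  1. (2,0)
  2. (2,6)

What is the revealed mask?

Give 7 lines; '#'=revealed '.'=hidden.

Click 1 (2,0) count=1: revealed 1 new [(2,0)] -> total=1
Click 2 (2,6) count=0: revealed 9 new [(1,4) (1,5) (1,6) (2,4) (2,5) (2,6) (3,4) (3,5) (3,6)] -> total=10

Answer: .......
....###
#...###
....###
.......
.......
.......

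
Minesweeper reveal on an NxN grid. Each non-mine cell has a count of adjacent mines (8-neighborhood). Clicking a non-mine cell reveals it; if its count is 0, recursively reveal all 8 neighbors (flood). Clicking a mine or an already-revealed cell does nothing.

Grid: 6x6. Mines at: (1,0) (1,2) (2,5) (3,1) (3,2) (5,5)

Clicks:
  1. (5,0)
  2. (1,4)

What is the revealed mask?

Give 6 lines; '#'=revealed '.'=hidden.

Answer: ......
....#.
......
......
#####.
#####.

Derivation:
Click 1 (5,0) count=0: revealed 10 new [(4,0) (4,1) (4,2) (4,3) (4,4) (5,0) (5,1) (5,2) (5,3) (5,4)] -> total=10
Click 2 (1,4) count=1: revealed 1 new [(1,4)] -> total=11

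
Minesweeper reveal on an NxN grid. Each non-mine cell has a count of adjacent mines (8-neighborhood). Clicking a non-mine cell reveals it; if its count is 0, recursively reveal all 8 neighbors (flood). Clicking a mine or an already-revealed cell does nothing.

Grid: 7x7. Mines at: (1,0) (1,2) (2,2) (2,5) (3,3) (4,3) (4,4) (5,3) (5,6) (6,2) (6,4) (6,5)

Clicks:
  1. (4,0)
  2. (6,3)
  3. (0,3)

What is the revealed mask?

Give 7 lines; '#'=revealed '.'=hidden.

Click 1 (4,0) count=0: revealed 13 new [(2,0) (2,1) (3,0) (3,1) (3,2) (4,0) (4,1) (4,2) (5,0) (5,1) (5,2) (6,0) (6,1)] -> total=13
Click 2 (6,3) count=3: revealed 1 new [(6,3)] -> total=14
Click 3 (0,3) count=1: revealed 1 new [(0,3)] -> total=15

Answer: ...#...
.......
##.....
###....
###....
###....
##.#...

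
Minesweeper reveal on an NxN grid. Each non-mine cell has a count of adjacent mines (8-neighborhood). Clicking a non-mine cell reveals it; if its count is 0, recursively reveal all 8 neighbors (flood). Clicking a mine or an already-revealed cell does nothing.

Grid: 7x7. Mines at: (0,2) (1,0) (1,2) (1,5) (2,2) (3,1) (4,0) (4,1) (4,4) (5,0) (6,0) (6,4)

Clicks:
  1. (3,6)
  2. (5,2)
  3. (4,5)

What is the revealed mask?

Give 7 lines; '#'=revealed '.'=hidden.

Answer: .......
.......
.....##
.....##
.....##
..#..##
.....##

Derivation:
Click 1 (3,6) count=0: revealed 10 new [(2,5) (2,6) (3,5) (3,6) (4,5) (4,6) (5,5) (5,6) (6,5) (6,6)] -> total=10
Click 2 (5,2) count=1: revealed 1 new [(5,2)] -> total=11
Click 3 (4,5) count=1: revealed 0 new [(none)] -> total=11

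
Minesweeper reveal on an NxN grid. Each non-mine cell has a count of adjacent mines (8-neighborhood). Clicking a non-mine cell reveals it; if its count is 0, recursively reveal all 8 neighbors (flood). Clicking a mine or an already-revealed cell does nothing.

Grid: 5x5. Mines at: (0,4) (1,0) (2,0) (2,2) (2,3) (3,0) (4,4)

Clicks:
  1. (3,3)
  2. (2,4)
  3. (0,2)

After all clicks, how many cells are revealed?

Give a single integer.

Click 1 (3,3) count=3: revealed 1 new [(3,3)] -> total=1
Click 2 (2,4) count=1: revealed 1 new [(2,4)] -> total=2
Click 3 (0,2) count=0: revealed 6 new [(0,1) (0,2) (0,3) (1,1) (1,2) (1,3)] -> total=8

Answer: 8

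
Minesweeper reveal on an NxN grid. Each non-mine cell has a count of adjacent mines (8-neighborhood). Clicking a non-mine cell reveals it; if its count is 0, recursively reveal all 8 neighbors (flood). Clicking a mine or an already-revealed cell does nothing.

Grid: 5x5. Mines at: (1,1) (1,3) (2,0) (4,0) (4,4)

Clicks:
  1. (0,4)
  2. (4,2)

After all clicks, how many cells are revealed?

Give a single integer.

Click 1 (0,4) count=1: revealed 1 new [(0,4)] -> total=1
Click 2 (4,2) count=0: revealed 9 new [(2,1) (2,2) (2,3) (3,1) (3,2) (3,3) (4,1) (4,2) (4,3)] -> total=10

Answer: 10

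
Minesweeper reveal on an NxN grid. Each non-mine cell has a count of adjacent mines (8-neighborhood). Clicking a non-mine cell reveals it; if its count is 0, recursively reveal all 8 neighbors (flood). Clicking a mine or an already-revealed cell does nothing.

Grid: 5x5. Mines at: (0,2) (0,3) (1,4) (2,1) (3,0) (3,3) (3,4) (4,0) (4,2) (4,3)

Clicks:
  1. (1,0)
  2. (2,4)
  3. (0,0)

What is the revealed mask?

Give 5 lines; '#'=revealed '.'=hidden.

Answer: ##...
##...
....#
.....
.....

Derivation:
Click 1 (1,0) count=1: revealed 1 new [(1,0)] -> total=1
Click 2 (2,4) count=3: revealed 1 new [(2,4)] -> total=2
Click 3 (0,0) count=0: revealed 3 new [(0,0) (0,1) (1,1)] -> total=5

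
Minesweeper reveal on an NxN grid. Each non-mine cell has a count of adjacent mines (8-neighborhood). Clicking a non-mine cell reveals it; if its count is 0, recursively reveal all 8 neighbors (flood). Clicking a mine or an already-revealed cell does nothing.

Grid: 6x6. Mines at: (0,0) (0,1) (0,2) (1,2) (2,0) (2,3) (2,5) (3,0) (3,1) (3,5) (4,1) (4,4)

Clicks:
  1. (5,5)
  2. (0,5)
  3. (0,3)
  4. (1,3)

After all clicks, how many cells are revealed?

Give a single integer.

Click 1 (5,5) count=1: revealed 1 new [(5,5)] -> total=1
Click 2 (0,5) count=0: revealed 6 new [(0,3) (0,4) (0,5) (1,3) (1,4) (1,5)] -> total=7
Click 3 (0,3) count=2: revealed 0 new [(none)] -> total=7
Click 4 (1,3) count=3: revealed 0 new [(none)] -> total=7

Answer: 7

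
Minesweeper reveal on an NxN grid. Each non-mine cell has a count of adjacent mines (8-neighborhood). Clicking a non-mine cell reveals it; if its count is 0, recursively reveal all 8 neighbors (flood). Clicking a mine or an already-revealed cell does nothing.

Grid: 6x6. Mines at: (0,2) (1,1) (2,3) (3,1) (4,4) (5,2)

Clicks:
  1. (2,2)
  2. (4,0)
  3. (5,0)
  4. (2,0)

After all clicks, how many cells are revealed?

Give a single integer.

Click 1 (2,2) count=3: revealed 1 new [(2,2)] -> total=1
Click 2 (4,0) count=1: revealed 1 new [(4,0)] -> total=2
Click 3 (5,0) count=0: revealed 3 new [(4,1) (5,0) (5,1)] -> total=5
Click 4 (2,0) count=2: revealed 1 new [(2,0)] -> total=6

Answer: 6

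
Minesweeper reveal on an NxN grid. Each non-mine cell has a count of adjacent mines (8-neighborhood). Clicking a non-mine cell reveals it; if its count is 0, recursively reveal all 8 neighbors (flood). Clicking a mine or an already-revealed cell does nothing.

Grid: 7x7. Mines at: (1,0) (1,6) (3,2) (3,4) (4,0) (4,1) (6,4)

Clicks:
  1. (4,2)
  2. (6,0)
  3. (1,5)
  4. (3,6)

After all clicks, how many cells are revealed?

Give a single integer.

Click 1 (4,2) count=2: revealed 1 new [(4,2)] -> total=1
Click 2 (6,0) count=0: revealed 8 new [(5,0) (5,1) (5,2) (5,3) (6,0) (6,1) (6,2) (6,3)] -> total=9
Click 3 (1,5) count=1: revealed 1 new [(1,5)] -> total=10
Click 4 (3,6) count=0: revealed 10 new [(2,5) (2,6) (3,5) (3,6) (4,5) (4,6) (5,5) (5,6) (6,5) (6,6)] -> total=20

Answer: 20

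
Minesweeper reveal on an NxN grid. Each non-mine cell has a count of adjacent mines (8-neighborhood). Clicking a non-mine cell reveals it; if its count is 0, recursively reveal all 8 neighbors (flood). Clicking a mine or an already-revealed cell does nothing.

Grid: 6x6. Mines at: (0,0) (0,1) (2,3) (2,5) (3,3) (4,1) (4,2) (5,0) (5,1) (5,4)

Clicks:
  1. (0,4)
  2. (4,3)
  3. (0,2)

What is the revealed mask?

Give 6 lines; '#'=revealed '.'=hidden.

Click 1 (0,4) count=0: revealed 8 new [(0,2) (0,3) (0,4) (0,5) (1,2) (1,3) (1,4) (1,5)] -> total=8
Click 2 (4,3) count=3: revealed 1 new [(4,3)] -> total=9
Click 3 (0,2) count=1: revealed 0 new [(none)] -> total=9

Answer: ..####
..####
......
......
...#..
......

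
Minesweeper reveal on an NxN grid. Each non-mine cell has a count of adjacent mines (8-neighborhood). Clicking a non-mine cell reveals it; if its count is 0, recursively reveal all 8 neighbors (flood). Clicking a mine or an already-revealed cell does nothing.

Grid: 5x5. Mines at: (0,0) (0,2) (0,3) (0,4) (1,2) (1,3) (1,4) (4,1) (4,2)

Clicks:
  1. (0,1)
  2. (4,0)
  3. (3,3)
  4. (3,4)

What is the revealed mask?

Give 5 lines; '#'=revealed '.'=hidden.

Click 1 (0,1) count=3: revealed 1 new [(0,1)] -> total=1
Click 2 (4,0) count=1: revealed 1 new [(4,0)] -> total=2
Click 3 (3,3) count=1: revealed 1 new [(3,3)] -> total=3
Click 4 (3,4) count=0: revealed 5 new [(2,3) (2,4) (3,4) (4,3) (4,4)] -> total=8

Answer: .#...
.....
...##
...##
#..##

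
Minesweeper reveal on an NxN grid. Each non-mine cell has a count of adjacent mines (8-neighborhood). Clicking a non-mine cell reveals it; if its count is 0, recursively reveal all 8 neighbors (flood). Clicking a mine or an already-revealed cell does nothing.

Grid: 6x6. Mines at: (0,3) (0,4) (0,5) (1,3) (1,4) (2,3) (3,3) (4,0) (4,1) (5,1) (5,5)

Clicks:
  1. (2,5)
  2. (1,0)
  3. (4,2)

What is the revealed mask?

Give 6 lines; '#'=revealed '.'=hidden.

Answer: ###...
###...
###..#
###...
..#...
......

Derivation:
Click 1 (2,5) count=1: revealed 1 new [(2,5)] -> total=1
Click 2 (1,0) count=0: revealed 12 new [(0,0) (0,1) (0,2) (1,0) (1,1) (1,2) (2,0) (2,1) (2,2) (3,0) (3,1) (3,2)] -> total=13
Click 3 (4,2) count=3: revealed 1 new [(4,2)] -> total=14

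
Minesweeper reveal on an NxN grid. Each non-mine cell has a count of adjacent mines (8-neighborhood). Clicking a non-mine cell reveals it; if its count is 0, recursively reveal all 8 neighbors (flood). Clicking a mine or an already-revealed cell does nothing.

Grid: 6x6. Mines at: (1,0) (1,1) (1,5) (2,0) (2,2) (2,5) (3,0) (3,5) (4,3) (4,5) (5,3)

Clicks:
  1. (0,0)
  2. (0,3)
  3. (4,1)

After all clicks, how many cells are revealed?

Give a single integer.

Click 1 (0,0) count=2: revealed 1 new [(0,0)] -> total=1
Click 2 (0,3) count=0: revealed 6 new [(0,2) (0,3) (0,4) (1,2) (1,3) (1,4)] -> total=7
Click 3 (4,1) count=1: revealed 1 new [(4,1)] -> total=8

Answer: 8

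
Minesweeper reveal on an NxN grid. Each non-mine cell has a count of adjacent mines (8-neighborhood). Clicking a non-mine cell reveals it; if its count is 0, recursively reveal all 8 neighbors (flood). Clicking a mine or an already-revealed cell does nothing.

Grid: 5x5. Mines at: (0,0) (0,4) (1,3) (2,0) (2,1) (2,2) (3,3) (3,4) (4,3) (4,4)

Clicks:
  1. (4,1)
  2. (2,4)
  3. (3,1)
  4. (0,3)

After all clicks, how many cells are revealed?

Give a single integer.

Click 1 (4,1) count=0: revealed 6 new [(3,0) (3,1) (3,2) (4,0) (4,1) (4,2)] -> total=6
Click 2 (2,4) count=3: revealed 1 new [(2,4)] -> total=7
Click 3 (3,1) count=3: revealed 0 new [(none)] -> total=7
Click 4 (0,3) count=2: revealed 1 new [(0,3)] -> total=8

Answer: 8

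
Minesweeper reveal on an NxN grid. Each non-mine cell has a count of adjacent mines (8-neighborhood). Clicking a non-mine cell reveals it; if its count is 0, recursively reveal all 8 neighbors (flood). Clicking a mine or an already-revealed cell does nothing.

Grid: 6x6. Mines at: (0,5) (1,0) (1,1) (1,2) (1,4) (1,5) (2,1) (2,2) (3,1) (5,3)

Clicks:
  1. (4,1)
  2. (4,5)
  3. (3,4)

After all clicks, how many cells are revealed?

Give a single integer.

Answer: 12

Derivation:
Click 1 (4,1) count=1: revealed 1 new [(4,1)] -> total=1
Click 2 (4,5) count=0: revealed 11 new [(2,3) (2,4) (2,5) (3,3) (3,4) (3,5) (4,3) (4,4) (4,5) (5,4) (5,5)] -> total=12
Click 3 (3,4) count=0: revealed 0 new [(none)] -> total=12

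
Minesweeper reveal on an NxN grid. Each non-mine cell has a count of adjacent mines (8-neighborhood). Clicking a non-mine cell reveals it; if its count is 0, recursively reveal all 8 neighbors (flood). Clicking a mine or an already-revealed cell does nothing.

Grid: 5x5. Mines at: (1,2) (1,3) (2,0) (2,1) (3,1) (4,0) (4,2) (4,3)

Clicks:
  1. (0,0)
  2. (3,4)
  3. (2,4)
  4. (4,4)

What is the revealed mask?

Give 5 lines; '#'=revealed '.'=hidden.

Click 1 (0,0) count=0: revealed 4 new [(0,0) (0,1) (1,0) (1,1)] -> total=4
Click 2 (3,4) count=1: revealed 1 new [(3,4)] -> total=5
Click 3 (2,4) count=1: revealed 1 new [(2,4)] -> total=6
Click 4 (4,4) count=1: revealed 1 new [(4,4)] -> total=7

Answer: ##...
##...
....#
....#
....#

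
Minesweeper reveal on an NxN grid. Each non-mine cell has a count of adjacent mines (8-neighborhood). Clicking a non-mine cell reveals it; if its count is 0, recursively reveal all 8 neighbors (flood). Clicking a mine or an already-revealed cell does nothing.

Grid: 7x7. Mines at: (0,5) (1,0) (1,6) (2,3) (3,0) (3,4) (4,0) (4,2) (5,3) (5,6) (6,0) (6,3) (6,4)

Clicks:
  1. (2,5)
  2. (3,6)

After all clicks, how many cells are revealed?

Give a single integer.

Answer: 6

Derivation:
Click 1 (2,5) count=2: revealed 1 new [(2,5)] -> total=1
Click 2 (3,6) count=0: revealed 5 new [(2,6) (3,5) (3,6) (4,5) (4,6)] -> total=6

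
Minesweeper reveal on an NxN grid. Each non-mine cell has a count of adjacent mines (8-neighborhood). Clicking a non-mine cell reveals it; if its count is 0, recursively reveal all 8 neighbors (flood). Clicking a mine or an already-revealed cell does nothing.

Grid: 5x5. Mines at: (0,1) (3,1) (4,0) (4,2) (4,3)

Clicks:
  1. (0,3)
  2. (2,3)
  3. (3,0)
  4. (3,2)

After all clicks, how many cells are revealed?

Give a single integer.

Click 1 (0,3) count=0: revealed 12 new [(0,2) (0,3) (0,4) (1,2) (1,3) (1,4) (2,2) (2,3) (2,4) (3,2) (3,3) (3,4)] -> total=12
Click 2 (2,3) count=0: revealed 0 new [(none)] -> total=12
Click 3 (3,0) count=2: revealed 1 new [(3,0)] -> total=13
Click 4 (3,2) count=3: revealed 0 new [(none)] -> total=13

Answer: 13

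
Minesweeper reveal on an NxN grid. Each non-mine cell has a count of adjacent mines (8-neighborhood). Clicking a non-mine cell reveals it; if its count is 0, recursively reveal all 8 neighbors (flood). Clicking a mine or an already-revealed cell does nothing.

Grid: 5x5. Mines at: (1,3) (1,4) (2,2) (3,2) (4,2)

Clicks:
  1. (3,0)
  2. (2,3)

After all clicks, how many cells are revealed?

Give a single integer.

Answer: 13

Derivation:
Click 1 (3,0) count=0: revealed 12 new [(0,0) (0,1) (0,2) (1,0) (1,1) (1,2) (2,0) (2,1) (3,0) (3,1) (4,0) (4,1)] -> total=12
Click 2 (2,3) count=4: revealed 1 new [(2,3)] -> total=13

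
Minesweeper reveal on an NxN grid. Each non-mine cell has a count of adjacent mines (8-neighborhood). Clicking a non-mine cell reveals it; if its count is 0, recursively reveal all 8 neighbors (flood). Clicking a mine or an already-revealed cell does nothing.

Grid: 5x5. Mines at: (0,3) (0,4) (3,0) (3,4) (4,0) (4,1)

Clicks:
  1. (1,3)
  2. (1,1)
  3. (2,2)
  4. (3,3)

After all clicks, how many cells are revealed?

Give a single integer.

Answer: 14

Derivation:
Click 1 (1,3) count=2: revealed 1 new [(1,3)] -> total=1
Click 2 (1,1) count=0: revealed 13 new [(0,0) (0,1) (0,2) (1,0) (1,1) (1,2) (2,0) (2,1) (2,2) (2,3) (3,1) (3,2) (3,3)] -> total=14
Click 3 (2,2) count=0: revealed 0 new [(none)] -> total=14
Click 4 (3,3) count=1: revealed 0 new [(none)] -> total=14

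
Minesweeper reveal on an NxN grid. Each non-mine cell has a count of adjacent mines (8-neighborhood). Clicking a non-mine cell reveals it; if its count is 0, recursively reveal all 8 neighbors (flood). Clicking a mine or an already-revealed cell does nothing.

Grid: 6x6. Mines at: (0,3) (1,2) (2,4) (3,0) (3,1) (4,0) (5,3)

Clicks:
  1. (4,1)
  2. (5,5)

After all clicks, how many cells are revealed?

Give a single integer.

Click 1 (4,1) count=3: revealed 1 new [(4,1)] -> total=1
Click 2 (5,5) count=0: revealed 6 new [(3,4) (3,5) (4,4) (4,5) (5,4) (5,5)] -> total=7

Answer: 7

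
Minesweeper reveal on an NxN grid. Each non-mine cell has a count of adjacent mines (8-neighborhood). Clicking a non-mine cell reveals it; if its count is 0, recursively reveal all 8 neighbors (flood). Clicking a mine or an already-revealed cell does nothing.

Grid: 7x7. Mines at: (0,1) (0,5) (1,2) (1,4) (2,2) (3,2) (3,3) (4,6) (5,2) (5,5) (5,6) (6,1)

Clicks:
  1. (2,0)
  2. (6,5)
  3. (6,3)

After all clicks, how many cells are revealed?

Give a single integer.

Answer: 12

Derivation:
Click 1 (2,0) count=0: revealed 10 new [(1,0) (1,1) (2,0) (2,1) (3,0) (3,1) (4,0) (4,1) (5,0) (5,1)] -> total=10
Click 2 (6,5) count=2: revealed 1 new [(6,5)] -> total=11
Click 3 (6,3) count=1: revealed 1 new [(6,3)] -> total=12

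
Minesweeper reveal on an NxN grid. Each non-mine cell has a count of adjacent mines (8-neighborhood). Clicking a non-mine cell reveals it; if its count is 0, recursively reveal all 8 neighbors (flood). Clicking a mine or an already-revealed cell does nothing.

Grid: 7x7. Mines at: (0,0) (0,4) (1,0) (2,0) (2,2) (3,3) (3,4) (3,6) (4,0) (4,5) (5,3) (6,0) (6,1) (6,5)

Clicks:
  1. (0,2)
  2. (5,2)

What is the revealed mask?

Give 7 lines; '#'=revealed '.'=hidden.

Click 1 (0,2) count=0: revealed 6 new [(0,1) (0,2) (0,3) (1,1) (1,2) (1,3)] -> total=6
Click 2 (5,2) count=2: revealed 1 new [(5,2)] -> total=7

Answer: .###...
.###...
.......
.......
.......
..#....
.......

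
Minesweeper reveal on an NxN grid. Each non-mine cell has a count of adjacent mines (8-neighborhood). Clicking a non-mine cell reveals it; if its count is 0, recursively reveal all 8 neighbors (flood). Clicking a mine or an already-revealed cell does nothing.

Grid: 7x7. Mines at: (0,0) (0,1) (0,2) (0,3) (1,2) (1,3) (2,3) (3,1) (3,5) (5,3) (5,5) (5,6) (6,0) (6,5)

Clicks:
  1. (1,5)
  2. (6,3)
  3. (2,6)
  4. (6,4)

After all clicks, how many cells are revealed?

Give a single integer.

Answer: 11

Derivation:
Click 1 (1,5) count=0: revealed 9 new [(0,4) (0,5) (0,6) (1,4) (1,5) (1,6) (2,4) (2,5) (2,6)] -> total=9
Click 2 (6,3) count=1: revealed 1 new [(6,3)] -> total=10
Click 3 (2,6) count=1: revealed 0 new [(none)] -> total=10
Click 4 (6,4) count=3: revealed 1 new [(6,4)] -> total=11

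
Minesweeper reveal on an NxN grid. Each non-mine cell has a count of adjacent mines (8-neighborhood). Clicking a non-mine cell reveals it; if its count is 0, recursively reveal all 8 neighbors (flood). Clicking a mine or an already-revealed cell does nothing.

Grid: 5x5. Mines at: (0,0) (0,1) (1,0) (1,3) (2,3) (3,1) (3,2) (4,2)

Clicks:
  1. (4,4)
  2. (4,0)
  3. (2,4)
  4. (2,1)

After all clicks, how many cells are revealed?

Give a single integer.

Answer: 7

Derivation:
Click 1 (4,4) count=0: revealed 4 new [(3,3) (3,4) (4,3) (4,4)] -> total=4
Click 2 (4,0) count=1: revealed 1 new [(4,0)] -> total=5
Click 3 (2,4) count=2: revealed 1 new [(2,4)] -> total=6
Click 4 (2,1) count=3: revealed 1 new [(2,1)] -> total=7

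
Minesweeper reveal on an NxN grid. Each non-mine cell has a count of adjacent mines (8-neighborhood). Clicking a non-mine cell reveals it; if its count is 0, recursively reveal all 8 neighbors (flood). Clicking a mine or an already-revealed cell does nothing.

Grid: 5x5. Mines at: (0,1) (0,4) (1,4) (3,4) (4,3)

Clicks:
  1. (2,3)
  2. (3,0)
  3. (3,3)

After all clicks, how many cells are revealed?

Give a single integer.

Answer: 15

Derivation:
Click 1 (2,3) count=2: revealed 1 new [(2,3)] -> total=1
Click 2 (3,0) count=0: revealed 14 new [(1,0) (1,1) (1,2) (1,3) (2,0) (2,1) (2,2) (3,0) (3,1) (3,2) (3,3) (4,0) (4,1) (4,2)] -> total=15
Click 3 (3,3) count=2: revealed 0 new [(none)] -> total=15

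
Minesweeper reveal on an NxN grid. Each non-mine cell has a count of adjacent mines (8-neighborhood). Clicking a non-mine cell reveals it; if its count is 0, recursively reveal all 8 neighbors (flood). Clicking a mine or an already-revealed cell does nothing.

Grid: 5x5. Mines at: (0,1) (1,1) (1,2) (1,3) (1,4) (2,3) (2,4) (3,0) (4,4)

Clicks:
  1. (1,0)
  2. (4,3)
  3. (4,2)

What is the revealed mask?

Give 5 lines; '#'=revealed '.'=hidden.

Answer: .....
#....
.....
.###.
.###.

Derivation:
Click 1 (1,0) count=2: revealed 1 new [(1,0)] -> total=1
Click 2 (4,3) count=1: revealed 1 new [(4,3)] -> total=2
Click 3 (4,2) count=0: revealed 5 new [(3,1) (3,2) (3,3) (4,1) (4,2)] -> total=7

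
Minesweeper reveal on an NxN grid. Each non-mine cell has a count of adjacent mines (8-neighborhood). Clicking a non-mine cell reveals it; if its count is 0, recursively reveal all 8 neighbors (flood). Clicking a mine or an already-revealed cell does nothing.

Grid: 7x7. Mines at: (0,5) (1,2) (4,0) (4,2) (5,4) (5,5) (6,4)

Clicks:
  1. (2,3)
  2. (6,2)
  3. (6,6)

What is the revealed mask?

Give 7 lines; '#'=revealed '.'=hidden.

Click 1 (2,3) count=1: revealed 1 new [(2,3)] -> total=1
Click 2 (6,2) count=0: revealed 8 new [(5,0) (5,1) (5,2) (5,3) (6,0) (6,1) (6,2) (6,3)] -> total=9
Click 3 (6,6) count=1: revealed 1 new [(6,6)] -> total=10

Answer: .......
.......
...#...
.......
.......
####...
####..#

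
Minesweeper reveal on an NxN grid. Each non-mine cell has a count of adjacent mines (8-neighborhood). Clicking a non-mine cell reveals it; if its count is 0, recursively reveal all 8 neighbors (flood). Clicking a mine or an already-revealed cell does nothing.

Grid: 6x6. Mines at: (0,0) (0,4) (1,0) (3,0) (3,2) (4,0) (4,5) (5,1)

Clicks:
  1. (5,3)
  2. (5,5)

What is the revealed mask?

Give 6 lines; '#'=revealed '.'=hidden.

Click 1 (5,3) count=0: revealed 6 new [(4,2) (4,3) (4,4) (5,2) (5,3) (5,4)] -> total=6
Click 2 (5,5) count=1: revealed 1 new [(5,5)] -> total=7

Answer: ......
......
......
......
..###.
..####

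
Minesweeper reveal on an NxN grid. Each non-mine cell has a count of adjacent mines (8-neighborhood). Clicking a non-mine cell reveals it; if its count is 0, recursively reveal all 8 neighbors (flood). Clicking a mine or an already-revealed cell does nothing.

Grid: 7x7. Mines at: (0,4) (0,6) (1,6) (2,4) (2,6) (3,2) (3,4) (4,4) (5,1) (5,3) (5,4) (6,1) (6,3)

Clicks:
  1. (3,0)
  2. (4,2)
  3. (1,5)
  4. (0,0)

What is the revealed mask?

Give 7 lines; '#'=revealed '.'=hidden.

Click 1 (3,0) count=0: revealed 16 new [(0,0) (0,1) (0,2) (0,3) (1,0) (1,1) (1,2) (1,3) (2,0) (2,1) (2,2) (2,3) (3,0) (3,1) (4,0) (4,1)] -> total=16
Click 2 (4,2) count=3: revealed 1 new [(4,2)] -> total=17
Click 3 (1,5) count=5: revealed 1 new [(1,5)] -> total=18
Click 4 (0,0) count=0: revealed 0 new [(none)] -> total=18

Answer: ####...
####.#.
####...
##.....
###....
.......
.......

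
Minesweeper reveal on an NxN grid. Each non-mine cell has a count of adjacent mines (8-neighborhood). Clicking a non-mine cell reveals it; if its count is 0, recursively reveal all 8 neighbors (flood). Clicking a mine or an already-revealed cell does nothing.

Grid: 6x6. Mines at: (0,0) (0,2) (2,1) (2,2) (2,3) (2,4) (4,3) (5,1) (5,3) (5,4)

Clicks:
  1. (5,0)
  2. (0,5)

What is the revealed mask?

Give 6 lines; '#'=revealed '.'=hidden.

Click 1 (5,0) count=1: revealed 1 new [(5,0)] -> total=1
Click 2 (0,5) count=0: revealed 6 new [(0,3) (0,4) (0,5) (1,3) (1,4) (1,5)] -> total=7

Answer: ...###
...###
......
......
......
#.....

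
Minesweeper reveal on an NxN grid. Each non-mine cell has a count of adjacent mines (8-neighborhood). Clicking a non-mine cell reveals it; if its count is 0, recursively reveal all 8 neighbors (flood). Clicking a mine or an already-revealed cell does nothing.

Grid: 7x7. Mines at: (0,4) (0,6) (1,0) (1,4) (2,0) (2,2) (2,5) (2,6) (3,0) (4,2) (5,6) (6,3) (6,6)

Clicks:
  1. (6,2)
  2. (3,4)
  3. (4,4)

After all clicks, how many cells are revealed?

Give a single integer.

Answer: 10

Derivation:
Click 1 (6,2) count=1: revealed 1 new [(6,2)] -> total=1
Click 2 (3,4) count=1: revealed 1 new [(3,4)] -> total=2
Click 3 (4,4) count=0: revealed 8 new [(3,3) (3,5) (4,3) (4,4) (4,5) (5,3) (5,4) (5,5)] -> total=10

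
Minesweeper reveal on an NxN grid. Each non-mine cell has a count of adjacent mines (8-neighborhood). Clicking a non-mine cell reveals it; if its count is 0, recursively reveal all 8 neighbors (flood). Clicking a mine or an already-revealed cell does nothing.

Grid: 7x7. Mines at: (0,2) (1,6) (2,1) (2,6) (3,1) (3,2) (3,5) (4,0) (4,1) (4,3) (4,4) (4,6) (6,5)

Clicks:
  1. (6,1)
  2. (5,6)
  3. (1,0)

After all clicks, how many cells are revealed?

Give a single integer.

Answer: 12

Derivation:
Click 1 (6,1) count=0: revealed 10 new [(5,0) (5,1) (5,2) (5,3) (5,4) (6,0) (6,1) (6,2) (6,3) (6,4)] -> total=10
Click 2 (5,6) count=2: revealed 1 new [(5,6)] -> total=11
Click 3 (1,0) count=1: revealed 1 new [(1,0)] -> total=12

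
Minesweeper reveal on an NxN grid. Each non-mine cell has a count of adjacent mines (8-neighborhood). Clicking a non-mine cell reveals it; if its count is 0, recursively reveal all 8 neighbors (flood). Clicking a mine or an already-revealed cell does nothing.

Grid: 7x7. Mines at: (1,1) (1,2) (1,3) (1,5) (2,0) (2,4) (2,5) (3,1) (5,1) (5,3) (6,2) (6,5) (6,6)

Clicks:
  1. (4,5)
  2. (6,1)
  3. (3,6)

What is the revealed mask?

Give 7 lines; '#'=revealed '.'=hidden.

Click 1 (4,5) count=0: revealed 9 new [(3,4) (3,5) (3,6) (4,4) (4,5) (4,6) (5,4) (5,5) (5,6)] -> total=9
Click 2 (6,1) count=2: revealed 1 new [(6,1)] -> total=10
Click 3 (3,6) count=1: revealed 0 new [(none)] -> total=10

Answer: .......
.......
.......
....###
....###
....###
.#.....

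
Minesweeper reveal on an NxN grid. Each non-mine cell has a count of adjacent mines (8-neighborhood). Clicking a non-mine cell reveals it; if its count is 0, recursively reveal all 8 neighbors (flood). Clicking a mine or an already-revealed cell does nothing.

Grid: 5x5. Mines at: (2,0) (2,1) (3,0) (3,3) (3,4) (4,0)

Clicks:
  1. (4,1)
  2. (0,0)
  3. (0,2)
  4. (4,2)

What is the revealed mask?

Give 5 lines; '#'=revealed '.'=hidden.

Answer: #####
#####
..###
.....
.##..

Derivation:
Click 1 (4,1) count=2: revealed 1 new [(4,1)] -> total=1
Click 2 (0,0) count=0: revealed 13 new [(0,0) (0,1) (0,2) (0,3) (0,4) (1,0) (1,1) (1,2) (1,3) (1,4) (2,2) (2,3) (2,4)] -> total=14
Click 3 (0,2) count=0: revealed 0 new [(none)] -> total=14
Click 4 (4,2) count=1: revealed 1 new [(4,2)] -> total=15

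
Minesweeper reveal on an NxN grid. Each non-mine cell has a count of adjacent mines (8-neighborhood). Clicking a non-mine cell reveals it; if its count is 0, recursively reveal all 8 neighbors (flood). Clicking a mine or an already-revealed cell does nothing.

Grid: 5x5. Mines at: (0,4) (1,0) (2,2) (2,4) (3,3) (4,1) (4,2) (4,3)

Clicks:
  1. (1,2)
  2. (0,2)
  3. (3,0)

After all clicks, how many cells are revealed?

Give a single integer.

Answer: 7

Derivation:
Click 1 (1,2) count=1: revealed 1 new [(1,2)] -> total=1
Click 2 (0,2) count=0: revealed 5 new [(0,1) (0,2) (0,3) (1,1) (1,3)] -> total=6
Click 3 (3,0) count=1: revealed 1 new [(3,0)] -> total=7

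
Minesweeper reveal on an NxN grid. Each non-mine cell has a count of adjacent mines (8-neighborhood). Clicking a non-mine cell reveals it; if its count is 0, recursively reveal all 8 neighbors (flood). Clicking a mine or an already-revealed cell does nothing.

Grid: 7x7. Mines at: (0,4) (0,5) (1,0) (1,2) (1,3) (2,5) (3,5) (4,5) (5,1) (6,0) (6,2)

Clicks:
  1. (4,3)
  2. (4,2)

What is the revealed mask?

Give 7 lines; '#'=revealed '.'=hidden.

Click 1 (4,3) count=0: revealed 18 new [(2,0) (2,1) (2,2) (2,3) (2,4) (3,0) (3,1) (3,2) (3,3) (3,4) (4,0) (4,1) (4,2) (4,3) (4,4) (5,2) (5,3) (5,4)] -> total=18
Click 2 (4,2) count=1: revealed 0 new [(none)] -> total=18

Answer: .......
.......
#####..
#####..
#####..
..###..
.......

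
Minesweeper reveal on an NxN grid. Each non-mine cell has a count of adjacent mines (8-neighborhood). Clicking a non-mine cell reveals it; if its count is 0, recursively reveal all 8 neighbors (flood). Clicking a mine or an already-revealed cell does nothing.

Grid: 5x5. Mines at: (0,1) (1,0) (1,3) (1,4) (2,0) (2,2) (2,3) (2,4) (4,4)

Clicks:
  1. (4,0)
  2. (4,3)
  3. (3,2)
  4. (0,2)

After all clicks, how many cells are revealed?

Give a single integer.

Answer: 9

Derivation:
Click 1 (4,0) count=0: revealed 8 new [(3,0) (3,1) (3,2) (3,3) (4,0) (4,1) (4,2) (4,3)] -> total=8
Click 2 (4,3) count=1: revealed 0 new [(none)] -> total=8
Click 3 (3,2) count=2: revealed 0 new [(none)] -> total=8
Click 4 (0,2) count=2: revealed 1 new [(0,2)] -> total=9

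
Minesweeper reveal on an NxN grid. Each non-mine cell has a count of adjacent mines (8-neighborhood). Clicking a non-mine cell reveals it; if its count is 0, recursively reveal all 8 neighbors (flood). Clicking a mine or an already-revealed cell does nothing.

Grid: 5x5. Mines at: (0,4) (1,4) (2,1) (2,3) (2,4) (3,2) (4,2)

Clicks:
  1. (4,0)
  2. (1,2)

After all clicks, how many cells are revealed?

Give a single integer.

Answer: 5

Derivation:
Click 1 (4,0) count=0: revealed 4 new [(3,0) (3,1) (4,0) (4,1)] -> total=4
Click 2 (1,2) count=2: revealed 1 new [(1,2)] -> total=5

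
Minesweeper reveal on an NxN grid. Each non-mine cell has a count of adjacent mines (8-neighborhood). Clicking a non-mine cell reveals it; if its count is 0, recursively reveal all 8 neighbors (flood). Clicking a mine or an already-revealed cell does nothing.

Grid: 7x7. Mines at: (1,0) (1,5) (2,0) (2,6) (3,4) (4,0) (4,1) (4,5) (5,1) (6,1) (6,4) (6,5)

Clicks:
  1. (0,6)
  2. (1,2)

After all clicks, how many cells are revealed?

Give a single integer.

Answer: 16

Derivation:
Click 1 (0,6) count=1: revealed 1 new [(0,6)] -> total=1
Click 2 (1,2) count=0: revealed 15 new [(0,1) (0,2) (0,3) (0,4) (1,1) (1,2) (1,3) (1,4) (2,1) (2,2) (2,3) (2,4) (3,1) (3,2) (3,3)] -> total=16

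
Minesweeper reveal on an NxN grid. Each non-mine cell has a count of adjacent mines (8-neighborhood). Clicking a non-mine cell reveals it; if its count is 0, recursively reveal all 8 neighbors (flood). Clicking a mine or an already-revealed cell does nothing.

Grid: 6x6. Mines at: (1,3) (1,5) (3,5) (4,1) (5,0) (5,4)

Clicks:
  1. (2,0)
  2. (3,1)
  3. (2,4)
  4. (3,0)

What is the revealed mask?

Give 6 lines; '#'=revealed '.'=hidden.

Click 1 (2,0) count=0: revealed 12 new [(0,0) (0,1) (0,2) (1,0) (1,1) (1,2) (2,0) (2,1) (2,2) (3,0) (3,1) (3,2)] -> total=12
Click 2 (3,1) count=1: revealed 0 new [(none)] -> total=12
Click 3 (2,4) count=3: revealed 1 new [(2,4)] -> total=13
Click 4 (3,0) count=1: revealed 0 new [(none)] -> total=13

Answer: ###...
###...
###.#.
###...
......
......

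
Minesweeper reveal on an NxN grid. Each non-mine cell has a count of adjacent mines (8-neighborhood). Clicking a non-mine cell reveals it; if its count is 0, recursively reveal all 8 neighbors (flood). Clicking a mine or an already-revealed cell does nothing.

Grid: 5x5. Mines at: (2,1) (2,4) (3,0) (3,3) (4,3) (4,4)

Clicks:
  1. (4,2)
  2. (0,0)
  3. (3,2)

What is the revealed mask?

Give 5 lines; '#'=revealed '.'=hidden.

Answer: #####
#####
.....
..#..
..#..

Derivation:
Click 1 (4,2) count=2: revealed 1 new [(4,2)] -> total=1
Click 2 (0,0) count=0: revealed 10 new [(0,0) (0,1) (0,2) (0,3) (0,4) (1,0) (1,1) (1,2) (1,3) (1,4)] -> total=11
Click 3 (3,2) count=3: revealed 1 new [(3,2)] -> total=12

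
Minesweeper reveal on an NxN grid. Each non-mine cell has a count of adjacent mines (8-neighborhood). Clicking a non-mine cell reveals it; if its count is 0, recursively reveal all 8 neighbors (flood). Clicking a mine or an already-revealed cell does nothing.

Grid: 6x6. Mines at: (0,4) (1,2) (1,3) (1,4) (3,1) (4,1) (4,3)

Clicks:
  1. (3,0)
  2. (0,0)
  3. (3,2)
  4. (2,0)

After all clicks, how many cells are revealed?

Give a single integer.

Answer: 8

Derivation:
Click 1 (3,0) count=2: revealed 1 new [(3,0)] -> total=1
Click 2 (0,0) count=0: revealed 6 new [(0,0) (0,1) (1,0) (1,1) (2,0) (2,1)] -> total=7
Click 3 (3,2) count=3: revealed 1 new [(3,2)] -> total=8
Click 4 (2,0) count=1: revealed 0 new [(none)] -> total=8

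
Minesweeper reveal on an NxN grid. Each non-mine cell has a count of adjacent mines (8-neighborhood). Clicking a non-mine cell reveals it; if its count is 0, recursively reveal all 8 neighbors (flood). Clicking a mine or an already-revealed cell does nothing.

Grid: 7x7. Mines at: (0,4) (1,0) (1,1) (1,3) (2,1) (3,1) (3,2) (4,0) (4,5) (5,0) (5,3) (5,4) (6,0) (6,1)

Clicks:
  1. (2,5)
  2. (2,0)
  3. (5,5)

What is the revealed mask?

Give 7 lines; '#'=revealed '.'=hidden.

Click 1 (2,5) count=0: revealed 11 new [(0,5) (0,6) (1,4) (1,5) (1,6) (2,4) (2,5) (2,6) (3,4) (3,5) (3,6)] -> total=11
Click 2 (2,0) count=4: revealed 1 new [(2,0)] -> total=12
Click 3 (5,5) count=2: revealed 1 new [(5,5)] -> total=13

Answer: .....##
....###
#...###
....###
.......
.....#.
.......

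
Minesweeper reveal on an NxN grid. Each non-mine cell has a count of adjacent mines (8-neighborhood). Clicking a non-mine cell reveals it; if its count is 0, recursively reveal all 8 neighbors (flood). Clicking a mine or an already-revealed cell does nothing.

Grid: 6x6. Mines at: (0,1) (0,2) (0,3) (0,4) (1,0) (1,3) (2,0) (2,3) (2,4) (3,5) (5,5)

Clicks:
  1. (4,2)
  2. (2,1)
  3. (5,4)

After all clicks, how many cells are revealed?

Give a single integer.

Click 1 (4,2) count=0: revealed 15 new [(3,0) (3,1) (3,2) (3,3) (3,4) (4,0) (4,1) (4,2) (4,3) (4,4) (5,0) (5,1) (5,2) (5,3) (5,4)] -> total=15
Click 2 (2,1) count=2: revealed 1 new [(2,1)] -> total=16
Click 3 (5,4) count=1: revealed 0 new [(none)] -> total=16

Answer: 16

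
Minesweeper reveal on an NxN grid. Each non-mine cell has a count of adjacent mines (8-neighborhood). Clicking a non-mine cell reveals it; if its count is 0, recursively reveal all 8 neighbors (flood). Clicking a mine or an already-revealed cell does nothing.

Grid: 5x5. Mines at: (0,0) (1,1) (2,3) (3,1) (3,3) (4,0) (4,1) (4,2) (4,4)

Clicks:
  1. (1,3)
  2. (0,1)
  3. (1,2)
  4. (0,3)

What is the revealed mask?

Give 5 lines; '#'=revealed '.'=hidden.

Click 1 (1,3) count=1: revealed 1 new [(1,3)] -> total=1
Click 2 (0,1) count=2: revealed 1 new [(0,1)] -> total=2
Click 3 (1,2) count=2: revealed 1 new [(1,2)] -> total=3
Click 4 (0,3) count=0: revealed 4 new [(0,2) (0,3) (0,4) (1,4)] -> total=7

Answer: .####
..###
.....
.....
.....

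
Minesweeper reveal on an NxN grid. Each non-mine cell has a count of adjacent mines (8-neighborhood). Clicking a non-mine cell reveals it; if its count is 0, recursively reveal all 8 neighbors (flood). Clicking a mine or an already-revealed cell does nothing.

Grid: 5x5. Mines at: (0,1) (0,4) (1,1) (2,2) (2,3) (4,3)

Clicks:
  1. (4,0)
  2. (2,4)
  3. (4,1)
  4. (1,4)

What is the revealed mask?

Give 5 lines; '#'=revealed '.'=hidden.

Answer: .....
....#
##..#
###..
###..

Derivation:
Click 1 (4,0) count=0: revealed 8 new [(2,0) (2,1) (3,0) (3,1) (3,2) (4,0) (4,1) (4,2)] -> total=8
Click 2 (2,4) count=1: revealed 1 new [(2,4)] -> total=9
Click 3 (4,1) count=0: revealed 0 new [(none)] -> total=9
Click 4 (1,4) count=2: revealed 1 new [(1,4)] -> total=10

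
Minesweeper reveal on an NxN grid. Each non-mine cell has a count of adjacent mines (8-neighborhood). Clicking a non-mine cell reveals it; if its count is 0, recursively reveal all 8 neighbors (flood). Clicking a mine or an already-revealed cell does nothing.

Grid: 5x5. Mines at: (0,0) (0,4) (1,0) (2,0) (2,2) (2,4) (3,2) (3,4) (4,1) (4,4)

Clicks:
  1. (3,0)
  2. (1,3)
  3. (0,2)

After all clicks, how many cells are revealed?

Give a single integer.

Answer: 7

Derivation:
Click 1 (3,0) count=2: revealed 1 new [(3,0)] -> total=1
Click 2 (1,3) count=3: revealed 1 new [(1,3)] -> total=2
Click 3 (0,2) count=0: revealed 5 new [(0,1) (0,2) (0,3) (1,1) (1,2)] -> total=7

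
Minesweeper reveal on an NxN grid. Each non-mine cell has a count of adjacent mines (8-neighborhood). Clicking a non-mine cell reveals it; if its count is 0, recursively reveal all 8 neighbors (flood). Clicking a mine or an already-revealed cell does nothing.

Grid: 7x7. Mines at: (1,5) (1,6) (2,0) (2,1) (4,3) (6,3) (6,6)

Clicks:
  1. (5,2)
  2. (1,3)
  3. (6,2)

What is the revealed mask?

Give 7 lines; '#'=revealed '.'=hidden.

Click 1 (5,2) count=2: revealed 1 new [(5,2)] -> total=1
Click 2 (1,3) count=0: revealed 16 new [(0,0) (0,1) (0,2) (0,3) (0,4) (1,0) (1,1) (1,2) (1,3) (1,4) (2,2) (2,3) (2,4) (3,2) (3,3) (3,4)] -> total=17
Click 3 (6,2) count=1: revealed 1 new [(6,2)] -> total=18

Answer: #####..
#####..
..###..
..###..
.......
..#....
..#....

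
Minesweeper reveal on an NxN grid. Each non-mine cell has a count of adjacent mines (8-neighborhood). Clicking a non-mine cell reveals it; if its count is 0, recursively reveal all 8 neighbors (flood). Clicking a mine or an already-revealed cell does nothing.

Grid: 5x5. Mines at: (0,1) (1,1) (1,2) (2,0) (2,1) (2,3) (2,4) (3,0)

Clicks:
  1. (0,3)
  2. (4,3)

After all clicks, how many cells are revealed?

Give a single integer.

Answer: 9

Derivation:
Click 1 (0,3) count=1: revealed 1 new [(0,3)] -> total=1
Click 2 (4,3) count=0: revealed 8 new [(3,1) (3,2) (3,3) (3,4) (4,1) (4,2) (4,3) (4,4)] -> total=9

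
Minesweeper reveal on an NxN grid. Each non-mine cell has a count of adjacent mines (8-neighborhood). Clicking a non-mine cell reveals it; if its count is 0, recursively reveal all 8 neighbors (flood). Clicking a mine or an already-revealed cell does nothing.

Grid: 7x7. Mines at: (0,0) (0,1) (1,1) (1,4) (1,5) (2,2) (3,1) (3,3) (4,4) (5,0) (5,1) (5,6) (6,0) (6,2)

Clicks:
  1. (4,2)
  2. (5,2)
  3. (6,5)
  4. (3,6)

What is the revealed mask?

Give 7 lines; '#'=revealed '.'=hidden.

Answer: .......
.......
.....##
.....##
..#..##
..#....
.....#.

Derivation:
Click 1 (4,2) count=3: revealed 1 new [(4,2)] -> total=1
Click 2 (5,2) count=2: revealed 1 new [(5,2)] -> total=2
Click 3 (6,5) count=1: revealed 1 new [(6,5)] -> total=3
Click 4 (3,6) count=0: revealed 6 new [(2,5) (2,6) (3,5) (3,6) (4,5) (4,6)] -> total=9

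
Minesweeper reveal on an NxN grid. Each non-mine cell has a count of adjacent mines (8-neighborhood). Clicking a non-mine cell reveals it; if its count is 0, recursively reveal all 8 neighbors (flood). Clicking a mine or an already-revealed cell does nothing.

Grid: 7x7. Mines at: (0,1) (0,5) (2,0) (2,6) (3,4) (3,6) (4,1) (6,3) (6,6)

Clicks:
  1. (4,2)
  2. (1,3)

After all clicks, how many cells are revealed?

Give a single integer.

Click 1 (4,2) count=1: revealed 1 new [(4,2)] -> total=1
Click 2 (1,3) count=0: revealed 14 new [(0,2) (0,3) (0,4) (1,1) (1,2) (1,3) (1,4) (2,1) (2,2) (2,3) (2,4) (3,1) (3,2) (3,3)] -> total=15

Answer: 15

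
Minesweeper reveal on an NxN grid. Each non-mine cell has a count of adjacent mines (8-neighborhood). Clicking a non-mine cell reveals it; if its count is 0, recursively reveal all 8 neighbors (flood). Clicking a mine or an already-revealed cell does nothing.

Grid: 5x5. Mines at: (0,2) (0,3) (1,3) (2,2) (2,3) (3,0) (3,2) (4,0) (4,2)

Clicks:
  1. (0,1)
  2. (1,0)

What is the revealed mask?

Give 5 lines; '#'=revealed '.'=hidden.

Click 1 (0,1) count=1: revealed 1 new [(0,1)] -> total=1
Click 2 (1,0) count=0: revealed 5 new [(0,0) (1,0) (1,1) (2,0) (2,1)] -> total=6

Answer: ##...
##...
##...
.....
.....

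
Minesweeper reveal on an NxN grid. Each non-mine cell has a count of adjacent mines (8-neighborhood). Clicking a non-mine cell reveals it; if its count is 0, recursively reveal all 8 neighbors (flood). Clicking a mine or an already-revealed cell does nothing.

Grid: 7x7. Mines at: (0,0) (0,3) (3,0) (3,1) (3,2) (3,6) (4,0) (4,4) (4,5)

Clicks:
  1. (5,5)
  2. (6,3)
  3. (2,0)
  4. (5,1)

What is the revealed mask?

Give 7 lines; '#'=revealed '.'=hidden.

Answer: .......
.......
#......
.......
.###...
#######
#######

Derivation:
Click 1 (5,5) count=2: revealed 1 new [(5,5)] -> total=1
Click 2 (6,3) count=0: revealed 16 new [(4,1) (4,2) (4,3) (5,0) (5,1) (5,2) (5,3) (5,4) (5,6) (6,0) (6,1) (6,2) (6,3) (6,4) (6,5) (6,6)] -> total=17
Click 3 (2,0) count=2: revealed 1 new [(2,0)] -> total=18
Click 4 (5,1) count=1: revealed 0 new [(none)] -> total=18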